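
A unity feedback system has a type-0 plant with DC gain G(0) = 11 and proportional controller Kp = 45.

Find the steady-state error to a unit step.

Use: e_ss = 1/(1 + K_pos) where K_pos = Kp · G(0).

K_pos = Kp · G(0) = 45 × 11 = 495. e_ss = 1/(1 + 495) = 0.0020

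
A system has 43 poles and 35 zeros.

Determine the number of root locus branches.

Root locus has n branches where n = number of poles = 43.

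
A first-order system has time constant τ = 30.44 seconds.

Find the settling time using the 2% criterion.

For first-order system, 2% settling time ≈ 4τ = 4 × 30.44 = 121.76 s.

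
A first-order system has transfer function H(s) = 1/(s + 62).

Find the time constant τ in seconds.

For H(s) = 1/(s + 1/τ), the pole is at -1/τ = -62, so τ = 1/62 = 0.0161 s.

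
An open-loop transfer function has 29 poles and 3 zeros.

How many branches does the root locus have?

Root locus has n branches where n = number of poles = 29.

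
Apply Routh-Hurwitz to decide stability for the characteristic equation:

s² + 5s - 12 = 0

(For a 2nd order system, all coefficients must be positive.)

Coefficients: 1, 5, -12. c=-12 not positive, so system is unstable.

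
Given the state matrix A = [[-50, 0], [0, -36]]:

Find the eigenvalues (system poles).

For diagonal matrix, eigenvalues are diagonal entries: λ₁ = -50, λ₂ = -36.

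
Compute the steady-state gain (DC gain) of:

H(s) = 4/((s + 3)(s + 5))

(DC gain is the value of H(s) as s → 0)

DC gain = H(0) = 4/(3 × 5) = 4/15 = 0.2667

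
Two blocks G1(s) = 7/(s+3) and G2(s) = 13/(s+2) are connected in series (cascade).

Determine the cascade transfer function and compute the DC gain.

Series: multiply transfer functions. G_eq = 7/(s+3) × 13/(s+2) = 91/((s+3)(s+2)). DC gain = 91/(3×2) = 15.1667.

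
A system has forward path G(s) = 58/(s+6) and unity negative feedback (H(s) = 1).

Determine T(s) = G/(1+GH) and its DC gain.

T(s) = G/(1+GH) = [58/(s+6)] / [1 + 58/(s+6)] = 58/(s+6+58) = 58/(s+64). DC gain = 58/64 = 0.90625.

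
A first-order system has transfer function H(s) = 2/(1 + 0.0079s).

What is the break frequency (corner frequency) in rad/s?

Corner frequency = 1/τ = 1/0.0079 = 126.582 rad/s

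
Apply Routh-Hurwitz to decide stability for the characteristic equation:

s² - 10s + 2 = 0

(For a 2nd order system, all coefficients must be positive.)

Coefficients: 1, -10, 2. b=-10 not positive, so system is unstable.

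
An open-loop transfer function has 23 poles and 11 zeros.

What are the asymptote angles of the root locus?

n - m = 23 - 11 = 12. Angles: θk = (2k + 1)·180°/12 = 15°, 45°, 75°, 105°, 135°, 165°, 195°, 225°, 255°, 285°, 315°, 345°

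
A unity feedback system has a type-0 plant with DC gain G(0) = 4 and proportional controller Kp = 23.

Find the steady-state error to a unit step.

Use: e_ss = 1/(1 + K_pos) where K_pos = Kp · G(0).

K_pos = Kp · G(0) = 23 × 4 = 92. e_ss = 1/(1 + 92) = 0.0108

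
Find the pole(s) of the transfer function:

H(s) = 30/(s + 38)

Pole is where denominator = 0: s + 38 = 0, so s = -38.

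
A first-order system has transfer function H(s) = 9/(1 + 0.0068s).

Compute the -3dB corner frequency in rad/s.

Corner frequency = 1/τ = 1/0.0068 = 147.059 rad/s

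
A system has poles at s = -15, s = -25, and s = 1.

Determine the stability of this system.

Pole(s) at s = 1 are not in the left half-plane. System is unstable.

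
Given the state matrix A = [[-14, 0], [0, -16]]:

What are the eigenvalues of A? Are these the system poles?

For diagonal matrix, eigenvalues are diagonal entries: λ₁ = -14, λ₂ = -16. Eigenvalues of A = system poles.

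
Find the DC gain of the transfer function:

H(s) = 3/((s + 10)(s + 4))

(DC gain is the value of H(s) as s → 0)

DC gain = H(0) = 3/(10 × 4) = 3/40 = 0.075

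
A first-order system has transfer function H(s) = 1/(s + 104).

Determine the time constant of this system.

For H(s) = 1/(s + 1/τ), the pole is at -1/τ = -104, so τ = 1/104 = 0.0096 s.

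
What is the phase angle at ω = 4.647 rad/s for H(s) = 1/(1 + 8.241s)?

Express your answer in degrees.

Phase = -arctan(ωτ) = -arctan(4.647 × 8.241) = -88.5°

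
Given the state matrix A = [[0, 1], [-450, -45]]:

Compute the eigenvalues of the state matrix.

det(A - λI) = λ² - (-45)λ + 450 = (λ - (-30))(λ - (-15)). Eigenvalues: -30, -15.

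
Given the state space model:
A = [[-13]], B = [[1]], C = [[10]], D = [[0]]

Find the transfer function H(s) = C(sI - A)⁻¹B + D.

(sI - A)⁻¹ = 1/(s + 13). H(s) = 10 × 1/(s + 13) + 0 = 10/(s + 13).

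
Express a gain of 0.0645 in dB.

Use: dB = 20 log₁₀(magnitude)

dB = 20 log₁₀(0.0645) = -23.8 dB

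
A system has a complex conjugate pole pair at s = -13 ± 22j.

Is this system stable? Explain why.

Real part of poles is -13 (< 0, left half-plane). Stable.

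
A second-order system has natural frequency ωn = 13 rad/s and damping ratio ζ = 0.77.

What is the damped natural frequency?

ωd = ωn√(1 - ζ²) = 13√(1 - 0.77²) = 8.29 rad/s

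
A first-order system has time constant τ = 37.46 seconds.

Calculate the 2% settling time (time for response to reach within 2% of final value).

For first-order system, 2% settling time ≈ 4τ = 4 × 37.46 = 149.84 s.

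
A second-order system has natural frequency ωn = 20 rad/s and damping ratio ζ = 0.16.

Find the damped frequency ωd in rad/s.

ωd = ωn√(1 - ζ²) = 20√(1 - 0.16²) = 19.74 rad/s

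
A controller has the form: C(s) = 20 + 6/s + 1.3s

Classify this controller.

This is a Proportional-Integral-Derivative (PID) controller.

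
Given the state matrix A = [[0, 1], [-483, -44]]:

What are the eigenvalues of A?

det(A - λI) = λ² - (-44)λ + 483 = (λ - (-23))(λ - (-21)). Eigenvalues: -23, -21.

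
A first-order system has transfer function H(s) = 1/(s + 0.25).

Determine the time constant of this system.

For H(s) = 1/(s + 1/τ), the pole is at -1/τ = -0.25, so τ = 1/0.25 = 4 s.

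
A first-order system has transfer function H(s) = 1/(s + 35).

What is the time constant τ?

For H(s) = 1/(s + 1/τ), the pole is at -1/τ = -35, so τ = 1/35 = 0.0286 s.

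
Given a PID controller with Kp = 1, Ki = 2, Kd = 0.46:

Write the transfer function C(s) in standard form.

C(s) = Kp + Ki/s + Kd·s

Substituting values: C(s) = 1 + 2/s + 0.46s = (0.46s² + s + 2)/s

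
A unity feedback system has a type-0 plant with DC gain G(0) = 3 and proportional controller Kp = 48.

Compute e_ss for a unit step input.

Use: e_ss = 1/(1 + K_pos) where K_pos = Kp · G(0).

K_pos = Kp · G(0) = 48 × 3 = 144. e_ss = 1/(1 + 144) = 0.0069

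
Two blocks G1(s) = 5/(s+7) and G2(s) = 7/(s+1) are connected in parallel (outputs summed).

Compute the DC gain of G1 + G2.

Parallel: G_eq = G1 + G2. DC gain = G1(0) + G2(0) = 5/7 + 7/1 = 0.7143 + 7 = 7.7143.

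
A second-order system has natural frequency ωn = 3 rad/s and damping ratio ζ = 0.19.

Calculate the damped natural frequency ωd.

ωd = ωn√(1 - ζ²) = 3√(1 - 0.19²) = 2.95 rad/s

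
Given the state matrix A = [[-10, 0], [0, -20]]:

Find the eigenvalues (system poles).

For diagonal matrix, eigenvalues are diagonal entries: λ₁ = -10, λ₂ = -20.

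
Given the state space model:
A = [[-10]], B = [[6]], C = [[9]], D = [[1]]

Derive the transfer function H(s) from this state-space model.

(sI - A)⁻¹ = 1/(s + 10). H(s) = 9×6/(s + 10) + 1 = (s + 64)/(s + 10).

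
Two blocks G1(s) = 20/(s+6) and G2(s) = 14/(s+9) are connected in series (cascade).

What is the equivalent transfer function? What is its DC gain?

Series: multiply transfer functions. G_eq = 20/(s+6) × 14/(s+9) = 280/((s+6)(s+9)). DC gain = 280/(6×9) = 5.1852.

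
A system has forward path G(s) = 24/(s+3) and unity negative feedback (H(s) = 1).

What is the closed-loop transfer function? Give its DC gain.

T(s) = G/(1+GH) = [24/(s+3)] / [1 + 24/(s+3)] = 24/(s+3+24) = 24/(s+27). DC gain = 24/27 = 0.8889.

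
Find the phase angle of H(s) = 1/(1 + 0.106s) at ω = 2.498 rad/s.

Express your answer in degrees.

Phase = -arctan(ωτ) = -arctan(2.498 × 0.106) = -14.8°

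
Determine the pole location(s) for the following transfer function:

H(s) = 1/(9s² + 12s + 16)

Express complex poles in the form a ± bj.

Discriminant = 12² - 4×9×16 = 144 - 576 = -432 < 0, so the poles are a complex conjugate pair s = (-12 ± j√432)/(2×9). Real part = -12/(2×9) = -12/18 ≈ -0.6667; imaginary part = ±√432/(2×9) ≈ 1.1547. Poles: s = -0.6667 ± 1.1547j.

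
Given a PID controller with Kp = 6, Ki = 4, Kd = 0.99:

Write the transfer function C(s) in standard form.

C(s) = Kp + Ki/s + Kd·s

Substituting values: C(s) = 6 + 4/s + 0.99s = (0.99s² + 6s + 4)/s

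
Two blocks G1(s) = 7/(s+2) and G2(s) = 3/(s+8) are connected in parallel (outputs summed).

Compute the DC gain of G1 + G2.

Parallel: G_eq = G1 + G2. DC gain = G1(0) + G2(0) = 7/2 + 3/8 = 3.5 + 0.375 = 3.875.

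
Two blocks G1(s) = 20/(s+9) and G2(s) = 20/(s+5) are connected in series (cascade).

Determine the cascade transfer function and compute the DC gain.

Series: multiply transfer functions. G_eq = 20/(s+9) × 20/(s+5) = 400/((s+9)(s+5)). DC gain = 400/(9×5) = 8.8889.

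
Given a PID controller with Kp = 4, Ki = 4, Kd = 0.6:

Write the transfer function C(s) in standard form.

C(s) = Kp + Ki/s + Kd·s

Substituting values: C(s) = 4 + 4/s + 0.6s = (0.6s² + 4s + 4)/s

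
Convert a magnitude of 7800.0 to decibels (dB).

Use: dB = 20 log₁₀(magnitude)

dB = 20 log₁₀(7800.0) = 77.8 dB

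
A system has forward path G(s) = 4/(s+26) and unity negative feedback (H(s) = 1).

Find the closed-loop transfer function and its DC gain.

T(s) = G/(1+GH) = [4/(s+26)] / [1 + 4/(s+26)] = 4/(s+26+4) = 4/(s+30). DC gain = 4/30 = 0.1333.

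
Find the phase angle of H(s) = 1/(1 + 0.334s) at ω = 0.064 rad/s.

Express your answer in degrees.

Phase = -arctan(ωτ) = -arctan(0.064 × 0.334) = -1.2°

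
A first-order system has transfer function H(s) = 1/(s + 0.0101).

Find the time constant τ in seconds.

For H(s) = 1/(s + 1/τ), the pole is at -1/τ = -0.0101, so τ = 1/0.0101 = 99.01 s.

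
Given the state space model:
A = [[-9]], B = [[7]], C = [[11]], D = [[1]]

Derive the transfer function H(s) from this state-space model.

(sI - A)⁻¹ = 1/(s + 9). H(s) = 11×7/(s + 9) + 1 = (s + 86)/(s + 9).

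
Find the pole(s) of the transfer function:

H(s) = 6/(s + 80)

Pole is where denominator = 0: s + 80 = 0, so s = -80.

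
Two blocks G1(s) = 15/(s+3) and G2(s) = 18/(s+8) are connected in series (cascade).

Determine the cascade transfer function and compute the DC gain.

Series: multiply transfer functions. G_eq = 15/(s+3) × 18/(s+8) = 270/((s+3)(s+8)). DC gain = 270/(3×8) = 11.25.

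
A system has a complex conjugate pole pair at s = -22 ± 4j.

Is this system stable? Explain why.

Real part of poles is -22 (< 0, left half-plane). Stable.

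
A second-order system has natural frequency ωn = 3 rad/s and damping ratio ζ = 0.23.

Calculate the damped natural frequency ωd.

ωd = ωn√(1 - ζ²) = 3√(1 - 0.23²) = 2.92 rad/s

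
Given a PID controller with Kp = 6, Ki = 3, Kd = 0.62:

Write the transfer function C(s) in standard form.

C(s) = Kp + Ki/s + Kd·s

Substituting values: C(s) = 6 + 3/s + 0.62s = (0.62s² + 6s + 3)/s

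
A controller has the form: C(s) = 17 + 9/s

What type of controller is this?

This is a Proportional-Integral (PI) controller.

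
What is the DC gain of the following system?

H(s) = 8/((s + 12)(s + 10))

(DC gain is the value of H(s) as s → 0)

DC gain = H(0) = 8/(12 × 10) = 8/120 = 0.0667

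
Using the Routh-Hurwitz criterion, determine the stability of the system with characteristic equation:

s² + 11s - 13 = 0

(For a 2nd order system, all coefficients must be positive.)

Coefficients: 1, 11, -13. c=-13 not positive, so system is unstable.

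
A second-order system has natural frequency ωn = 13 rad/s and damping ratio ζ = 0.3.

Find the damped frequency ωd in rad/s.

ωd = ωn√(1 - ζ²) = 13√(1 - 0.3²) = 12.4 rad/s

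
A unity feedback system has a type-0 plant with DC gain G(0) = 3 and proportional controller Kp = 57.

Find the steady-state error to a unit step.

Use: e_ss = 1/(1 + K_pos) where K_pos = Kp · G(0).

K_pos = Kp · G(0) = 57 × 3 = 171. e_ss = 1/(1 + 171) = 0.0058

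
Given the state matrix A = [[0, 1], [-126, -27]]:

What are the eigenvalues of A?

det(A - λI) = λ² - (-27)λ + 126 = (λ - (-6))(λ - (-21)). Eigenvalues: -6, -21.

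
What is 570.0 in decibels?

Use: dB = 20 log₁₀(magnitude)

dB = 20 log₁₀(570.0) = 55.1 dB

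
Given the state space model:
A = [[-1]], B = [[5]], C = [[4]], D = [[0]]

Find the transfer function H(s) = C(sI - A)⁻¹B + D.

(sI - A)⁻¹ = 1/(s + 1). H(s) = 4 × 5/(s + 1) + 0 = 20/(s + 1).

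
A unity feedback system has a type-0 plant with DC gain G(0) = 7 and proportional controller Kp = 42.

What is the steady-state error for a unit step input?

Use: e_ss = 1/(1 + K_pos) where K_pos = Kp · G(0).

K_pos = Kp · G(0) = 42 × 7 = 294. e_ss = 1/(1 + 294) = 0.0034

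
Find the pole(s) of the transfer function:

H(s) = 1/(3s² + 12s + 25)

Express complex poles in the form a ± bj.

Discriminant = 12² - 4×3×25 = 144 - 300 = -156 < 0, so the poles are a complex conjugate pair s = (-12 ± j√156)/(2×3). Real part = -12/(2×3) = -12/6 = -2; imaginary part = ±√156/(2×3) ≈ 2.0817. Poles: s = -2 ± 2.0817j.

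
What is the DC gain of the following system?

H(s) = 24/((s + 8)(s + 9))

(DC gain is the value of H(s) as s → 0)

DC gain = H(0) = 24/(8 × 9) = 24/72 = 0.3333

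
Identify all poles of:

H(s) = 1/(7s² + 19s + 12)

Discriminant = 19² - 4×7×12 = 361 - 336 = 25 > 0, so two distinct real poles. Using quadratic formula: s = (-19 ± √25)/(2×7) = (-19 ± √25)/14, with √25 = 5. s₁ = -14/14 = -1, s₂ = -24/14 ≈ -1.7143. Poles: s₁ = -1, s₂ = -1.7143.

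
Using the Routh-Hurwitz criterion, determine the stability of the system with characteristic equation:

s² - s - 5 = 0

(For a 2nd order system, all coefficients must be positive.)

Coefficients: 1, -1, -5. b=-1, c=-5 not positive, so system is unstable.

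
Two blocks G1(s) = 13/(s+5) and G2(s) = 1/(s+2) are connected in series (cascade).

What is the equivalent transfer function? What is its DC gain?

Series: multiply transfer functions. G_eq = 13/(s+5) × 1/(s+2) = 13/((s+5)(s+2)). DC gain = 13/(5×2) = 1.3.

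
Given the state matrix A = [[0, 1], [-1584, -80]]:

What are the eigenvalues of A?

det(A - λI) = λ² - (-80)λ + 1584 = (λ - (-44))(λ - (-36)). Eigenvalues: -44, -36.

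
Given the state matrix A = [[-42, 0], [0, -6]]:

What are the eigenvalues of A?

For diagonal matrix, eigenvalues are diagonal entries: λ₁ = -42, λ₂ = -6.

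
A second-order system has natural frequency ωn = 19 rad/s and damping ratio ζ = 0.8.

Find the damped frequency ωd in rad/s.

ωd = ωn√(1 - ζ²) = 19√(1 - 0.8²) = 11.4 rad/s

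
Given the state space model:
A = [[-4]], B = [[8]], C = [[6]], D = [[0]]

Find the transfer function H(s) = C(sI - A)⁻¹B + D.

(sI - A)⁻¹ = 1/(s + 4). H(s) = 6 × 8/(s + 4) + 0 = 48/(s + 4).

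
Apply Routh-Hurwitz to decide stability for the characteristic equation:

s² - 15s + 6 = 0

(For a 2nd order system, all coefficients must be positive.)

Coefficients: 1, -15, 6. b=-15 not positive, so system is unstable.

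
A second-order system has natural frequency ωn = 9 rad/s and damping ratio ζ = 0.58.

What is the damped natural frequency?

ωd = ωn√(1 - ζ²) = 9√(1 - 0.58²) = 7.33 rad/s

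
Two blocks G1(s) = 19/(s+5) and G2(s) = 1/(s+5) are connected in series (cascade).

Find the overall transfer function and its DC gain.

Series: multiply transfer functions. G_eq = 19/(s+5) × 1/(s+5) = 19/((s+5)(s+5)). DC gain = 19/(5×5) = 0.76.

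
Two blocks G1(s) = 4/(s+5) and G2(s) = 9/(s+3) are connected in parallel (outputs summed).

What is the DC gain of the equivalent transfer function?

Parallel: G_eq = G1 + G2. DC gain = G1(0) + G2(0) = 4/5 + 9/3 = 0.8 + 3 = 3.8.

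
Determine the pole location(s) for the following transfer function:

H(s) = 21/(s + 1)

Pole is where denominator = 0: s + 1 = 0, so s = -1.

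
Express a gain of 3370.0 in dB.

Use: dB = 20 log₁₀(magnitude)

dB = 20 log₁₀(3370.0) = 70.6 dB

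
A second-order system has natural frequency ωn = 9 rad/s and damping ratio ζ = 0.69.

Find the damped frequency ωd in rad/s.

ωd = ωn√(1 - ζ²) = 9√(1 - 0.69²) = 6.51 rad/s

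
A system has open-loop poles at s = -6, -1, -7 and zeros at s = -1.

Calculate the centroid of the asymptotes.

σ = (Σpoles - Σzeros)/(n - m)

σ = (Σpoles - Σzeros)/(n - m) = (-14 - (-1))/(3 - 1) = -13/2 = -6.5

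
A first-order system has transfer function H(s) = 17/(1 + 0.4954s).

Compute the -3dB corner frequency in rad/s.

Corner frequency = 1/τ = 1/0.4954 = 2.019 rad/s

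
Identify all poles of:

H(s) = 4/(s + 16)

Pole is where denominator = 0: s + 16 = 0, so s = -16.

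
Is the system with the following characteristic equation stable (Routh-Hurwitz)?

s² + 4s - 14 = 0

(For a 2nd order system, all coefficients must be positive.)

Coefficients: 1, 4, -14. c=-14 not positive, so system is unstable.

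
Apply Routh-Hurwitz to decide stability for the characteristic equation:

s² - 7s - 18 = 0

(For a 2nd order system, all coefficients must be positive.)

Coefficients: 1, -7, -18. b=-7, c=-18 not positive, so system is unstable.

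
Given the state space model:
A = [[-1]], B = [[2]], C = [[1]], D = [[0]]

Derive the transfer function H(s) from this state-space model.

(sI - A)⁻¹ = 1/(s + 1). H(s) = 1 × 2/(s + 1) + 0 = 2/(s + 1).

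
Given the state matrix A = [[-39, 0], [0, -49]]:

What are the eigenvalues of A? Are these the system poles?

For diagonal matrix, eigenvalues are diagonal entries: λ₁ = -39, λ₂ = -49. Eigenvalues of A = system poles.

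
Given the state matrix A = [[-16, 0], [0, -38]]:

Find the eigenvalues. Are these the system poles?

For diagonal matrix, eigenvalues are diagonal entries: λ₁ = -16, λ₂ = -38. Eigenvalues of A = system poles.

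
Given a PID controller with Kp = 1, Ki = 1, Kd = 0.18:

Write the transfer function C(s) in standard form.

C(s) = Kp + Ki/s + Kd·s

Substituting values: C(s) = 1 + 1/s + 0.18s = (0.18s² + s + 1)/s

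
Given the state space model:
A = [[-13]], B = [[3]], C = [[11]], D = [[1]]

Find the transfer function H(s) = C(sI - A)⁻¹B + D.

(sI - A)⁻¹ = 1/(s + 13). H(s) = 11×3/(s + 13) + 1 = (s + 46)/(s + 13).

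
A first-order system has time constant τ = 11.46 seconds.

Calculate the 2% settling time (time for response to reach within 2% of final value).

For first-order system, 2% settling time ≈ 4τ = 4 × 11.46 = 45.84 s.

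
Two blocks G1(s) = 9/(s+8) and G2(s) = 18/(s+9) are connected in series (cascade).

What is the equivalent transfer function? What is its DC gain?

Series: multiply transfer functions. G_eq = 9/(s+8) × 18/(s+9) = 162/((s+8)(s+9)). DC gain = 162/(8×9) = 2.25.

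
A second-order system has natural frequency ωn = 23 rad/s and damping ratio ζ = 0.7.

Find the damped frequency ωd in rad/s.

ωd = ωn√(1 - ζ²) = 23√(1 - 0.7²) = 16.43 rad/s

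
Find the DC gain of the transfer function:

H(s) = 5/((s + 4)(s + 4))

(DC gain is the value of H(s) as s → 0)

DC gain = H(0) = 5/(4 × 4) = 5/16 = 0.3125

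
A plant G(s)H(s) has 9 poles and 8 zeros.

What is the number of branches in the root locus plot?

Root locus has n branches where n = number of poles = 9.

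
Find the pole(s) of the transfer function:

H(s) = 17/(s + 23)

Pole is where denominator = 0: s + 23 = 0, so s = -23.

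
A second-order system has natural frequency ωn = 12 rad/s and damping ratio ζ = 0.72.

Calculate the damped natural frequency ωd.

ωd = ωn√(1 - ζ²) = 12√(1 - 0.72²) = 8.33 rad/s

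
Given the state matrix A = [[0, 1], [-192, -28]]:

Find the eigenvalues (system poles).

det(A - λI) = λ² - (-28)λ + 192 = (λ - (-16))(λ - (-12)). Eigenvalues: -16, -12.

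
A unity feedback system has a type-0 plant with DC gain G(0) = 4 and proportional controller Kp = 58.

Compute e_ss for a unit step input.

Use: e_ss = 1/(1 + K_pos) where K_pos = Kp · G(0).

K_pos = Kp · G(0) = 58 × 4 = 232. e_ss = 1/(1 + 232) = 0.0043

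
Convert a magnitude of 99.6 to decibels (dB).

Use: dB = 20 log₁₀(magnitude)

dB = 20 log₁₀(99.6) = 40.0 dB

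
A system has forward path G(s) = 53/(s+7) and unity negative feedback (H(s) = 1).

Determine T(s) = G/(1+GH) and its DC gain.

T(s) = G/(1+GH) = [53/(s+7)] / [1 + 53/(s+7)] = 53/(s+7+53) = 53/(s+60). DC gain = 53/60 = 0.8833.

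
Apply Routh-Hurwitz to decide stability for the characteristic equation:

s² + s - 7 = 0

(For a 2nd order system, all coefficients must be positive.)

Coefficients: 1, 1, -7. c=-7 not positive, so system is unstable.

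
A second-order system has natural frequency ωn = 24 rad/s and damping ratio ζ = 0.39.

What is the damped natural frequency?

ωd = ωn√(1 - ζ²) = 24√(1 - 0.39²) = 22.1 rad/s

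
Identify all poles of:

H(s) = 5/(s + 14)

Pole is where denominator = 0: s + 14 = 0, so s = -14.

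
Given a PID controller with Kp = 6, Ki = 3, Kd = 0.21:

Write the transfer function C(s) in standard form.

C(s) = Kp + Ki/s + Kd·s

Substituting values: C(s) = 6 + 3/s + 0.21s = (0.21s² + 6s + 3)/s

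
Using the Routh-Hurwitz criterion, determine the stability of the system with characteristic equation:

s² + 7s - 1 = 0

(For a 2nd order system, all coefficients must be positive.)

Coefficients: 1, 7, -1. c=-1 not positive, so system is unstable.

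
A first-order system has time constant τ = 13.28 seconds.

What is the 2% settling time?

For first-order system, 2% settling time ≈ 4τ = 4 × 13.28 = 53.12 s.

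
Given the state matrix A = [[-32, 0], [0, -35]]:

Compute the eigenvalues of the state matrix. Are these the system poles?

For diagonal matrix, eigenvalues are diagonal entries: λ₁ = -32, λ₂ = -35. Eigenvalues of A = system poles.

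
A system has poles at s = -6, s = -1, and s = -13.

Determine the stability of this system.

All poles are in the left half-plane. System is stable.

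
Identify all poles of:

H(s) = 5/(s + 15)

Pole is where denominator = 0: s + 15 = 0, so s = -15.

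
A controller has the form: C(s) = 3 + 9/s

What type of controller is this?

This is a Proportional-Integral (PI) controller.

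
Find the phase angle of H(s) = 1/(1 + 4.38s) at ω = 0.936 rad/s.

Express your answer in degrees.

Phase = -arctan(ωτ) = -arctan(0.936 × 4.38) = -76.3°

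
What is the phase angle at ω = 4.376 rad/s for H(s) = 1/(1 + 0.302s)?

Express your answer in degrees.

Phase = -arctan(ωτ) = -arctan(4.376 × 0.302) = -52.9°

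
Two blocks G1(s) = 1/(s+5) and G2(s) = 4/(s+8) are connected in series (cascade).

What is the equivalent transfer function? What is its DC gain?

Series: multiply transfer functions. G_eq = 1/(s+5) × 4/(s+8) = 4/((s+5)(s+8)). DC gain = 4/(5×8) = 0.1.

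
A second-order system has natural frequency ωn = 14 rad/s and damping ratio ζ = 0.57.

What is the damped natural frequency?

ωd = ωn√(1 - ζ²) = 14√(1 - 0.57²) = 11.5 rad/s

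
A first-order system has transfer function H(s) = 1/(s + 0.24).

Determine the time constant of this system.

For H(s) = 1/(s + 1/τ), the pole is at -1/τ = -0.24, so τ = 1/0.24 = 4.1667 s.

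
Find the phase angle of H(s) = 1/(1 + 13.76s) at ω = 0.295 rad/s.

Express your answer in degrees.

Phase = -arctan(ωτ) = -arctan(0.295 × 13.76) = -76.2°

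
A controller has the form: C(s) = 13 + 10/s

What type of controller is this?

This is a Proportional-Integral (PI) controller.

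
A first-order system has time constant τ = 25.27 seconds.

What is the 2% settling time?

For first-order system, 2% settling time ≈ 4τ = 4 × 25.27 = 101.08 s.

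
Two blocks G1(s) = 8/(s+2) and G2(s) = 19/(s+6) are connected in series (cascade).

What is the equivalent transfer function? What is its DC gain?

Series: multiply transfer functions. G_eq = 8/(s+2) × 19/(s+6) = 152/((s+2)(s+6)). DC gain = 152/(2×6) = 12.6667.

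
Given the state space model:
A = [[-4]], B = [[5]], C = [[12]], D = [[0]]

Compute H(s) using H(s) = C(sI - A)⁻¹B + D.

(sI - A)⁻¹ = 1/(s + 4). H(s) = 12 × 5/(s + 4) + 0 = 60/(s + 4).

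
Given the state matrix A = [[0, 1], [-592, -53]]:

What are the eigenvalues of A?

det(A - λI) = λ² - (-53)λ + 592 = (λ - (-37))(λ - (-16)). Eigenvalues: -37, -16.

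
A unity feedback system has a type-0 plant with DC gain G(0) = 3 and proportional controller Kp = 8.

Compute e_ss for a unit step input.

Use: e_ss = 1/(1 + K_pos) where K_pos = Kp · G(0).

K_pos = Kp · G(0) = 8 × 3 = 24. e_ss = 1/(1 + 24) = 0.04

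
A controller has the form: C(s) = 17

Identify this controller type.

This is a Proportional (P) controller.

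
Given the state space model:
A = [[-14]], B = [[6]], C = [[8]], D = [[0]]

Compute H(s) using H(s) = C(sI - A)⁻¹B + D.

(sI - A)⁻¹ = 1/(s + 14). H(s) = 8 × 6/(s + 14) + 0 = 48/(s + 14).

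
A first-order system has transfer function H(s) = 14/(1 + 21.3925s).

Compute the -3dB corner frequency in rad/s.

Corner frequency = 1/τ = 1/21.3925 = 0.047 rad/s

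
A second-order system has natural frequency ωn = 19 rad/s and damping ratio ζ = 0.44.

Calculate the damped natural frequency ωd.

ωd = ωn√(1 - ζ²) = 19√(1 - 0.44²) = 17.06 rad/s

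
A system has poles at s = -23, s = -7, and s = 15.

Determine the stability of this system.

Pole(s) at s = 15 are not in the left half-plane. System is unstable.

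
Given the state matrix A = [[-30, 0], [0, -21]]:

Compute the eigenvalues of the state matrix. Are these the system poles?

For diagonal matrix, eigenvalues are diagonal entries: λ₁ = -30, λ₂ = -21. Eigenvalues of A = system poles.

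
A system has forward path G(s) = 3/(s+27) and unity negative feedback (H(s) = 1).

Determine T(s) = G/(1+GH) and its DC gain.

T(s) = G/(1+GH) = [3/(s+27)] / [1 + 3/(s+27)] = 3/(s+27+3) = 3/(s+30). DC gain = 3/30 = 0.1.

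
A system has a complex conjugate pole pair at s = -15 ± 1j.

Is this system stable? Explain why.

Real part of poles is -15 (< 0, left half-plane). Stable.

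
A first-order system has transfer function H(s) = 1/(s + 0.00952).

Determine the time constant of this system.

For H(s) = 1/(s + 1/τ), the pole is at -1/τ = -0.00952, so τ = 1/0.00952 = 105 s.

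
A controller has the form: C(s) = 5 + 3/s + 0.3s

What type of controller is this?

This is a Proportional-Integral-Derivative (PID) controller.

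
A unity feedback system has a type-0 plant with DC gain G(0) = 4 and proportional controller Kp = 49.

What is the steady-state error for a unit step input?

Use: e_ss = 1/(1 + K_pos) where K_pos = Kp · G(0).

K_pos = Kp · G(0) = 49 × 4 = 196. e_ss = 1/(1 + 196) = 0.0051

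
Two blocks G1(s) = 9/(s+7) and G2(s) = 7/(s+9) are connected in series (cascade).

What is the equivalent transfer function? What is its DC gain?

Series: multiply transfer functions. G_eq = 9/(s+7) × 7/(s+9) = 63/((s+7)(s+9)). DC gain = 63/(7×9) = 1.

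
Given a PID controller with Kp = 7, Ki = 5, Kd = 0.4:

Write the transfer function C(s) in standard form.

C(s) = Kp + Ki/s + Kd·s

Substituting values: C(s) = 7 + 5/s + 0.4s = (0.4s² + 7s + 5)/s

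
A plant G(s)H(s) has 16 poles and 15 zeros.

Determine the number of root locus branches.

Root locus has n branches where n = number of poles = 16.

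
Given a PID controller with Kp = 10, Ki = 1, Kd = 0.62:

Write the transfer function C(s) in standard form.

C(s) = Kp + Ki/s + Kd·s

Substituting values: C(s) = 10 + 1/s + 0.62s = (0.62s² + 10s + 1)/s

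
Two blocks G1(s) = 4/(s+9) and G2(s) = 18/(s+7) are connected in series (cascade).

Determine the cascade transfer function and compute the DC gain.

Series: multiply transfer functions. G_eq = 4/(s+9) × 18/(s+7) = 72/((s+9)(s+7)). DC gain = 72/(9×7) = 1.1429.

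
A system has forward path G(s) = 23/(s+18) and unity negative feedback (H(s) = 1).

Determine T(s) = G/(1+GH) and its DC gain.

T(s) = G/(1+GH) = [23/(s+18)] / [1 + 23/(s+18)] = 23/(s+18+23) = 23/(s+41). DC gain = 23/41 = 0.5610.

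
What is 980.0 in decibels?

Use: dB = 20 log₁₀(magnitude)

dB = 20 log₁₀(980.0) = 59.8 dB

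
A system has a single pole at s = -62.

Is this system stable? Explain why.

Pole at s = -62 is in the left half-plane. Stable.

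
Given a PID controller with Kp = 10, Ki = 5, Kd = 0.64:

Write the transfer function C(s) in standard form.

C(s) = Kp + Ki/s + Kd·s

Substituting values: C(s) = 10 + 5/s + 0.64s = (0.64s² + 10s + 5)/s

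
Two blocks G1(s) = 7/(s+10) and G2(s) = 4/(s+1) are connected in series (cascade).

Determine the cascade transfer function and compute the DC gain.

Series: multiply transfer functions. G_eq = 7/(s+10) × 4/(s+1) = 28/((s+10)(s+1)). DC gain = 28/(10×1) = 2.8.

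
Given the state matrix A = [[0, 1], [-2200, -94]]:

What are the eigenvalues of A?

det(A - λI) = λ² - (-94)λ + 2200 = (λ - (-44))(λ - (-50)). Eigenvalues: -44, -50.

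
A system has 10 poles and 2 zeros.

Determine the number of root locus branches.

Root locus has n branches where n = number of poles = 10.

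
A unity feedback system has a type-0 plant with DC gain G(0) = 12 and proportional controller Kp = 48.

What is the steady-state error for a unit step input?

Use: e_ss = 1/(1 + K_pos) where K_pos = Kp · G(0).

K_pos = Kp · G(0) = 48 × 12 = 576. e_ss = 1/(1 + 576) = 0.0017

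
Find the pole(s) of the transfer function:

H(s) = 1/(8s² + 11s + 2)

Discriminant = 11² - 4×8×2 = 121 - 64 = 57 > 0, so two distinct real poles. Using quadratic formula: s = (-11 ± √57)/(2×8) = (-11 ± √57)/16, with √57 ≈ 7.5498. s₁ ≈ -0.2156, s₂ ≈ -1.1594. Poles: s₁ = -0.2156, s₂ = -1.1594.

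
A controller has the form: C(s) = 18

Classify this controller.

This is a Proportional (P) controller.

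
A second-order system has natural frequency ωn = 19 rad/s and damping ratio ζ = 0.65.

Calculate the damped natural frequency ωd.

ωd = ωn√(1 - ζ²) = 19√(1 - 0.65²) = 14.44 rad/s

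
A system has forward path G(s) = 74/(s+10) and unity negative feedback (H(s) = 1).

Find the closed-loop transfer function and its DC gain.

T(s) = G/(1+GH) = [74/(s+10)] / [1 + 74/(s+10)] = 74/(s+10+74) = 74/(s+84). DC gain = 74/84 = 0.8810.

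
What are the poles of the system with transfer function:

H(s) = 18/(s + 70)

Pole is where denominator = 0: s + 70 = 0, so s = -70.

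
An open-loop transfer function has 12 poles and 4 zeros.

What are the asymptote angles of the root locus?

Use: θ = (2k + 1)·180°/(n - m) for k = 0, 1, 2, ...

n - m = 12 - 4 = 8. Angles: θk = (2k + 1)·180°/8 = 22.5°, 67.5°, 112.5°, 157.5°, 202.5°, 247.5°, 292.5°, 337.5°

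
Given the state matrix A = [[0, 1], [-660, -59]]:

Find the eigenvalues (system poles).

det(A - λI) = λ² - (-59)λ + 660 = (λ - (-15))(λ - (-44)). Eigenvalues: -15, -44.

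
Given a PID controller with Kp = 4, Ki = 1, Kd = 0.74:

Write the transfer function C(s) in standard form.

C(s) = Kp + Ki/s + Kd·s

Substituting values: C(s) = 4 + 1/s + 0.74s = (0.74s² + 4s + 1)/s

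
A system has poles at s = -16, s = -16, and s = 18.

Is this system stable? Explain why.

Pole(s) at s = 18 are not in the left half-plane. System is unstable.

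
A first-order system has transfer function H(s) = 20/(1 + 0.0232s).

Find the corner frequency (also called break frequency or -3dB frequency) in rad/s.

Corner frequency = 1/τ = 1/0.0232 = 43.103 rad/s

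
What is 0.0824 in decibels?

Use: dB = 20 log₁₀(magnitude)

dB = 20 log₁₀(0.0824) = -21.7 dB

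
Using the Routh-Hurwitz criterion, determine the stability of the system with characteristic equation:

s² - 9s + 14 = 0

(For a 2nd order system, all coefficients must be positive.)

Coefficients: 1, -9, 14. b=-9 not positive, so system is unstable.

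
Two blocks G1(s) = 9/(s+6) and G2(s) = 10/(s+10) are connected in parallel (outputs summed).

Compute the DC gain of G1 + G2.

Parallel: G_eq = G1 + G2. DC gain = G1(0) + G2(0) = 9/6 + 10/10 = 1.5 + 1 = 2.5.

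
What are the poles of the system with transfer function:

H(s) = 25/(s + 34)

Pole is where denominator = 0: s + 34 = 0, so s = -34.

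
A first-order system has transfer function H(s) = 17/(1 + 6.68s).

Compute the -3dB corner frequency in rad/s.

Corner frequency = 1/τ = 1/6.68 = 0.15 rad/s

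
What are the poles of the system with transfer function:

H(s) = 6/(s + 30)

Pole is where denominator = 0: s + 30 = 0, so s = -30.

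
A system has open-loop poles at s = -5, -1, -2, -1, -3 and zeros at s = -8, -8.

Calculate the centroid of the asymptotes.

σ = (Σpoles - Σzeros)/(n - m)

σ = (Σpoles - Σzeros)/(n - m) = (-12 - (-16))/(5 - 2) = 4/3 = 1.33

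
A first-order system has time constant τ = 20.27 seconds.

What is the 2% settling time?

For first-order system, 2% settling time ≈ 4τ = 4 × 20.27 = 81.08 s.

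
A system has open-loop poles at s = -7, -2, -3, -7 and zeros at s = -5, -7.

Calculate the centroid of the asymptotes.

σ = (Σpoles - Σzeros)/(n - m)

σ = (Σpoles - Σzeros)/(n - m) = (-19 - (-12))/(4 - 2) = -7/2 = -3.5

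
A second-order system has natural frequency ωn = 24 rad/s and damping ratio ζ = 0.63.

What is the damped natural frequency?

ωd = ωn√(1 - ζ²) = 24√(1 - 0.63²) = 18.64 rad/s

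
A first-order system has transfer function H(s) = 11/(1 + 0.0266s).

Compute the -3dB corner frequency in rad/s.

Corner frequency = 1/τ = 1/0.0266 = 37.594 rad/s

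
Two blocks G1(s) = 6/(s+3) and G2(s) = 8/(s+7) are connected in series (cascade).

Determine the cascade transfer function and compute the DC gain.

Series: multiply transfer functions. G_eq = 6/(s+3) × 8/(s+7) = 48/((s+3)(s+7)). DC gain = 48/(3×7) = 2.2857.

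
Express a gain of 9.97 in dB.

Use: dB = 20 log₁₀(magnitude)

dB = 20 log₁₀(9.97) = 20.0 dB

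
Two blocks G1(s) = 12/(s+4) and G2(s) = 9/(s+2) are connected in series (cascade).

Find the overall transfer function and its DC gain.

Series: multiply transfer functions. G_eq = 12/(s+4) × 9/(s+2) = 108/((s+4)(s+2)). DC gain = 108/(4×2) = 13.5.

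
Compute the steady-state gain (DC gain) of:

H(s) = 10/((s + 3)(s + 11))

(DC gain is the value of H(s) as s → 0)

DC gain = H(0) = 10/(3 × 11) = 10/33 = 0.3030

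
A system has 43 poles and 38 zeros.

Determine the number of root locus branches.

Root locus has n branches where n = number of poles = 43.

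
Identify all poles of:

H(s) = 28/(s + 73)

Pole is where denominator = 0: s + 73 = 0, so s = -73.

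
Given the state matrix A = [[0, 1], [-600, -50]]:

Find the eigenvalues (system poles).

det(A - λI) = λ² - (-50)λ + 600 = (λ - (-20))(λ - (-30)). Eigenvalues: -20, -30.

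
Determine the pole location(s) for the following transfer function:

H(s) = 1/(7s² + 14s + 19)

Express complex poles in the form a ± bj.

Discriminant = 14² - 4×7×19 = 196 - 532 = -336 < 0, so the poles are a complex conjugate pair s = (-14 ± j√336)/(2×7). Real part = -14/(2×7) = -14/14 = -1; imaginary part = ±√336/(2×7) ≈ 1.3093. Poles: s = -1 ± 1.3093j.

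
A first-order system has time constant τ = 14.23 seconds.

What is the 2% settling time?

For first-order system, 2% settling time ≈ 4τ = 4 × 14.23 = 56.92 s.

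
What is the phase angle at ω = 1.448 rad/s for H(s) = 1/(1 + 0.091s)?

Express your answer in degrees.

Phase = -arctan(ωτ) = -arctan(1.448 × 0.091) = -7.5°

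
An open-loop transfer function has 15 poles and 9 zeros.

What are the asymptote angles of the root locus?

n - m = 15 - 9 = 6. Angles: θk = (2k + 1)·180°/6 = 30°, 90°, 150°, 210°, 270°, 330°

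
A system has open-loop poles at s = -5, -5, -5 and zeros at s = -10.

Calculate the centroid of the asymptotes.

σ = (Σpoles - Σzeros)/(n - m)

σ = (Σpoles - Σzeros)/(n - m) = (-15 - (-10))/(3 - 1) = -5/2 = -2.5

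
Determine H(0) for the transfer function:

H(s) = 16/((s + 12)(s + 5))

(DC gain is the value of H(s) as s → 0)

DC gain = H(0) = 16/(12 × 5) = 16/60 = 0.2667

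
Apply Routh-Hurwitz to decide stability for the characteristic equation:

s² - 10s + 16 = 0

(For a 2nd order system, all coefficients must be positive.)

Coefficients: 1, -10, 16. b=-10 not positive, so system is unstable.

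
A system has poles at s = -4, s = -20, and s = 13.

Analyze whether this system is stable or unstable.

Pole(s) at s = 13 are not in the left half-plane. System is unstable.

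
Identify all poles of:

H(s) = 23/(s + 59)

Pole is where denominator = 0: s + 59 = 0, so s = -59.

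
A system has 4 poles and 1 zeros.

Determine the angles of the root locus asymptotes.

n - m = 4 - 1 = 3. Angles: θk = (2k + 1)·180°/3 = 60°, 180°, 300°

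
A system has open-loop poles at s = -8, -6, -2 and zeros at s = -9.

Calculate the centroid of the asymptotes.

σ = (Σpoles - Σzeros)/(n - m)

σ = (Σpoles - Σzeros)/(n - m) = (-16 - (-9))/(3 - 1) = -7/2 = -3.5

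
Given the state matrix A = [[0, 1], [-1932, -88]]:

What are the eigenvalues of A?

det(A - λI) = λ² - (-88)λ + 1932 = (λ - (-42))(λ - (-46)). Eigenvalues: -42, -46.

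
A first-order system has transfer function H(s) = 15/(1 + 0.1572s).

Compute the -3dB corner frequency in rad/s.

Corner frequency = 1/τ = 1/0.1572 = 6.361 rad/s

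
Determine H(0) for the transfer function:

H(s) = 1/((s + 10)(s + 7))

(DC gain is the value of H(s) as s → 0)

DC gain = H(0) = 1/(10 × 7) = 1/70 = 0.0143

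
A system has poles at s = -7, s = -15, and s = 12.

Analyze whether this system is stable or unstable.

Pole(s) at s = 12 are not in the left half-plane. System is unstable.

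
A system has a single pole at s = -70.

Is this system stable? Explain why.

Pole at s = -70 is in the left half-plane. Stable.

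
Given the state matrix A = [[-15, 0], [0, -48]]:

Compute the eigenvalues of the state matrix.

For diagonal matrix, eigenvalues are diagonal entries: λ₁ = -15, λ₂ = -48.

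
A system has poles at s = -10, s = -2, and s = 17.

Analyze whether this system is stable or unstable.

Pole(s) at s = 17 are not in the left half-plane. System is unstable.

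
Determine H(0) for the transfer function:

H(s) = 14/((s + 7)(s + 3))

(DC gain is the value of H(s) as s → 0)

DC gain = H(0) = 14/(7 × 3) = 14/21 = 0.6667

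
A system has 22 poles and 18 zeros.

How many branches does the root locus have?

Root locus has n branches where n = number of poles = 22.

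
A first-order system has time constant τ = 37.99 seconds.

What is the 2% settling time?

For first-order system, 2% settling time ≈ 4τ = 4 × 37.99 = 151.96 s.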